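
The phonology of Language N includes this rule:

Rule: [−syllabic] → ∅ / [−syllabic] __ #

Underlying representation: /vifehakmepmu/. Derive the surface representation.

No segment of /vifehakmepmu/ meets the structural description of the rule, so the form surfaces unchanged.

vifehakmepmu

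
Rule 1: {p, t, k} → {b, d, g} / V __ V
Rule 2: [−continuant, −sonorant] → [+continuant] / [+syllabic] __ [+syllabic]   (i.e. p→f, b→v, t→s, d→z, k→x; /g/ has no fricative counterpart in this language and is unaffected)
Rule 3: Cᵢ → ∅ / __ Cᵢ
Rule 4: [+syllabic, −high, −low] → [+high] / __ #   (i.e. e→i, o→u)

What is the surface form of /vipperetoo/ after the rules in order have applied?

Rule 1 (intervocalic voicing): /t/ is a voiceless stop between vowels /e/ and /o/, so it voices to [d]. /vipperetoo/ → vipperedoo.
Rule 2 (intervocalic spirantization): /d/ is a stop between vowels /e/ and /o/, so it spirantizes to the fricative [z]. /vipperedoo/ → vipperezoo.
Rule 3 (degemination): /pp/ is a geminate; the first /p/ deletes. /vipperezoo/ → viperezoo.
Rule 4 (final vowel raising): /o/ is a mid vowel in word-final position, so it raises to [u]. /viperezoo/ → viperezou.

viperezou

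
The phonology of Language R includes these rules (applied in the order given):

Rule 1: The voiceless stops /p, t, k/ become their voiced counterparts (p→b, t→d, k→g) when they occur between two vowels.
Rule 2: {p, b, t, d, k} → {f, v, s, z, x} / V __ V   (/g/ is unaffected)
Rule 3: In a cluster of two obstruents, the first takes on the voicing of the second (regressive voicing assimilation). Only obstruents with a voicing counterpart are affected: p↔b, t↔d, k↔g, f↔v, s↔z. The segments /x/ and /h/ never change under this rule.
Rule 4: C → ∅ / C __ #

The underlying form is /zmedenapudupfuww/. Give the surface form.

zmezenavuzupfuw

Rule 1 (intervocalic voicing): /p/ is a voiceless stop between vowels /a/ and /u/, so it voices to [b]. /zmedenapudupfuww/ → zmedenabudupfuww.
Rule 2 (intervocalic spirantization): /d/ is a stop between vowels /e/ and /e/, so it spirantizes to the fricative [z]. /b/ is a stop between vowels /a/ and /u/, so it spirantizes to the fricative [v]. /d/ is a stop between vowels /u/ and /u/, so it spirantizes to the fricative [z]. /zmedenabudupfuww/ → zmezenavuzupfuww.
Rule 3 (regressive voicing assimilation): no segment meets the environment; /zmezenavuzupfuww/ is unchanged.
Rule 4 (final cluster simplification): /w/ is the second consonant of a word-final cluster /ww/, so it deletes. /zmezenavuzupfuww/ → zmezenavuzupfuw.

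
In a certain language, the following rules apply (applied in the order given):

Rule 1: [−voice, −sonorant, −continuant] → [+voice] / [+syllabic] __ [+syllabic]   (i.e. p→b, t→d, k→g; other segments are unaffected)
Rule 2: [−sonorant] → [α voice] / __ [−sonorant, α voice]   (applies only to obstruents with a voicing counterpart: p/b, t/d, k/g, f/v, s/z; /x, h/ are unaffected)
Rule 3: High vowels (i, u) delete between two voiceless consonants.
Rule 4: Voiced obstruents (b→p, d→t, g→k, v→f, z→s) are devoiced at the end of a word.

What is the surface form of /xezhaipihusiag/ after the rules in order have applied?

xeshaibihsiak

Rule 1 (intervocalic voicing): /p/ is a voiceless stop between vowels /i/ and /i/, so it voices to [b]. /xezhaipihusiag/ → xezhaibihusiag.
Rule 2 (regressive voicing assimilation): /z/ precedes the voiceless obstruent /h/, so it devoices to [s] by assimilation. /xezhaibihusiag/ → xeshaibihusiag.
Rule 3 (high vowel syncope): /u/ is a high vowel flanked by voiceless consonants /h/ and /s/, so it deletes. /xeshaibihusiag/ → xeshaibihsiag.
Rule 4 (final devoicing): /g/ is a voiced obstruent in word-final position, so it devoices to [k]. /xeshaibihsiag/ → xeshaibihsiak.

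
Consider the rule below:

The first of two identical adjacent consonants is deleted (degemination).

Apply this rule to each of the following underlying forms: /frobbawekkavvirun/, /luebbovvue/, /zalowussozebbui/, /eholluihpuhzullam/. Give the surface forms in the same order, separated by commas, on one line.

frobawekavirun, luebovue, zalowusozebui, eholuihpuhzulam

/frobbawekkavvirun/: /bb/ is a geminate; the first /b/ deletes. /kk/ is a geminate; the first /k/ deletes. /vv/ is a geminate; the first /v/ deletes. → [frobawekavirun].
/luebbovvue/: /bb/ is a geminate; the first /b/ deletes. /vv/ is a geminate; the first /v/ deletes. → [luebovue].
/zalowussozebbui/: /ss/ is a geminate; the first /s/ deletes. /bb/ is a geminate; the first /b/ deletes. → [zalowusozebui].
/eholluihpuhzullam/: /ll/ is a geminate; the first /l/ deletes. /ll/ is a geminate; the first /l/ deletes. → [eholuihpuhzulam].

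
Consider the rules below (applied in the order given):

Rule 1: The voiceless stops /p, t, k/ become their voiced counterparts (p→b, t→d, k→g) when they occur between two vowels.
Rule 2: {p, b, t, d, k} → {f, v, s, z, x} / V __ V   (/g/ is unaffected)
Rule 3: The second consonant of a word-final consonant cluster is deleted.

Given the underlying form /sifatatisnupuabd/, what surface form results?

Rule 1 (intervocalic voicing): /t/ is a voiceless stop between vowels /a/ and /a/, so it voices to [d]. /t/ is a voiceless stop between vowels /a/ and /i/, so it voices to [d]. /p/ is a voiceless stop between vowels /u/ and /u/, so it voices to [b]. /sifatatisnupuabd/ → sifadadisnubuabd.
Rule 2 (intervocalic spirantization): /d/ is a stop between vowels /a/ and /a/, so it spirantizes to the fricative [z]. /d/ is a stop between vowels /a/ and /i/, so it spirantizes to the fricative [z]. /b/ is a stop between vowels /u/ and /u/, so it spirantizes to the fricative [v]. /sifadadisnubuabd/ → sifazazisnuvuabd.
Rule 3 (final cluster simplification): /d/ is the second consonant of a word-final cluster /bd/, so it deletes. /sifazazisnuvuabd/ → sifazazisnuvuab.

sifazazisnuvuab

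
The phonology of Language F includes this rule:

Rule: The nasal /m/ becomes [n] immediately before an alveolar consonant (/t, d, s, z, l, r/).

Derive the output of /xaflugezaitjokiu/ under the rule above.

xaflugezaitjokiu

No segment of /xaflugezaitjokiu/ meets the structural description of the rule, so the form surfaces unchanged.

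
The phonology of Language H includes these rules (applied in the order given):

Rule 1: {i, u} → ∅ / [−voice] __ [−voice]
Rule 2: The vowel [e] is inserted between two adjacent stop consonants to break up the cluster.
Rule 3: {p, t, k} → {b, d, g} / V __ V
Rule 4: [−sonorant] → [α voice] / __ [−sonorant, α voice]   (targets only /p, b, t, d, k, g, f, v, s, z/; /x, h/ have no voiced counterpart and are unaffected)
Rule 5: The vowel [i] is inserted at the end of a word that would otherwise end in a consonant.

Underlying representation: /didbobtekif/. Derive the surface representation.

Rule 1 (high vowel syncope): /i/ is a high vowel flanked by voiceless consonants /k/ and /f/, so it deletes. /didbobtekif/ → didbobtekf.
Rule 2 (stop-cluster e-epenthesis): /d/ and /b/ form a stop–stop cluster, so [e] is inserted between them. /b/ and /t/ form a stop–stop cluster, so [e] is inserted between them. /didbobtekf/ → didebobetekf.
Rule 3 (intervocalic voicing): /t/ is a voiceless stop between vowels /e/ and /e/, so it voices to [d]. /didebobetekf/ → didebobedekf.
Rule 4 (regressive voicing assimilation): no segment meets the environment; /didebobedekf/ is unchanged.
Rule 5 (final i-epenthesis): the form ends in the consonant /f/, so [i] is inserted word-finally. /didebobedekf/ → didebobedekfi.

didebobedekfi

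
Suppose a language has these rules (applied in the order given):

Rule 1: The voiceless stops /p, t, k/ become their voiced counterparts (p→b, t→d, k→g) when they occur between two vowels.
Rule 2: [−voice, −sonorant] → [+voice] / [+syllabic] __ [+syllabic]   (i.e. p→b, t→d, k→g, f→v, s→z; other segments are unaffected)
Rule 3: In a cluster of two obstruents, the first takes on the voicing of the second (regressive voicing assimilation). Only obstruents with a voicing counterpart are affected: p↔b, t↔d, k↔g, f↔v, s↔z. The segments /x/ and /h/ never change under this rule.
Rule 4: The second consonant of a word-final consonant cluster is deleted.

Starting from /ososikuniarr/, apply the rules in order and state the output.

Rule 1 (intervocalic voicing): /k/ is a voiceless stop between vowels /i/ and /u/, so it voices to [g]. /ososikuniarr/ → ososiguniarr.
Rule 2 (intervocalic voicing): /s/ is a voiceless obstruent between vowels /o/ and /o/, so it voices to [z]. /s/ is a voiceless obstruent between vowels /o/ and /i/, so it voices to [z]. /ososiguniarr/ → ozoziguniarr.
Rule 3 (regressive voicing assimilation): no segment meets the environment; /ozoziguniarr/ is unchanged.
Rule 4 (final cluster simplification): /r/ is the second consonant of a word-final cluster /rr/, so it deletes. /ozoziguniarr/ → ozoziguniar.

ozoziguniar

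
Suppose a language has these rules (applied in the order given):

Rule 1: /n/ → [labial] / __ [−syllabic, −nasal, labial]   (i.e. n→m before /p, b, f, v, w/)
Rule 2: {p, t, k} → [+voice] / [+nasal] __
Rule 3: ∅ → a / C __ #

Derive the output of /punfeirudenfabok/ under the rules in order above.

Rule 1 (nasal place assimilation): /n/ precedes the labial consonant /f/, so it assimilates in place to [m]. /n/ precedes the labial consonant /f/, so it assimilates in place to [m]. /punfeirudenfabok/ → pumfeirudemfabok.
Rule 2 (post-nasal voicing): no segment meets the environment; /pumfeirudemfabok/ is unchanged.
Rule 3 (final a-epenthesis): the form ends in the consonant /k/, so [a] is inserted word-finally. /pumfeirudemfabok/ → pumfeirudemfaboka.

pumfeirudemfaboka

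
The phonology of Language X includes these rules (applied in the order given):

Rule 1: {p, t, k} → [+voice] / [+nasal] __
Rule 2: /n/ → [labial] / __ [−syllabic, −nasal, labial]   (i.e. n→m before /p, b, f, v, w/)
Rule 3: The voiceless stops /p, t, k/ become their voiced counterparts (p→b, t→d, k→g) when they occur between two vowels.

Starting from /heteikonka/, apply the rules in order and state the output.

Rule 1 (post-nasal voicing): /k/ is a voiceless stop immediately after the nasal /n/, so it voices to [g]. /heteikonka/ → heteikonga.
Rule 2 (nasal place assimilation): no segment meets the environment; /heteikonga/ is unchanged.
Rule 3 (intervocalic voicing): /t/ is a voiceless stop between vowels /e/ and /e/, so it voices to [d]. /k/ is a voiceless stop between vowels /i/ and /o/, so it voices to [g]. /heteikonga/ → hedeigonga.

hedeigonga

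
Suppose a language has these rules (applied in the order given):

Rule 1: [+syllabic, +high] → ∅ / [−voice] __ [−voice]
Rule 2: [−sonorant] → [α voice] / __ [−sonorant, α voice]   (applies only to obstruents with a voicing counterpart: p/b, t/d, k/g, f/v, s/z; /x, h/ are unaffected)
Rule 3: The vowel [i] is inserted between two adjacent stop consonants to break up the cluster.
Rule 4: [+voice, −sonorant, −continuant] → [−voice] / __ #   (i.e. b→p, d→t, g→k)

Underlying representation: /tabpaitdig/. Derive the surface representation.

tapipaididik

Rule 1 (high vowel syncope): no segment meets the environment; /tabpaitdig/ is unchanged.
Rule 2 (regressive voicing assimilation): /b/ precedes the voiceless obstruent /p/, so it devoices to [p] by assimilation. /t/ precedes the voiced obstruent /d/, so it voices to [d] by assimilation. /tabpaitdig/ → tappaiddig.
Rule 3 (stop-cluster i-epenthesis): /p/ and /p/ form a stop–stop cluster, so [i] is inserted between them. /d/ and /d/ form a stop–stop cluster, so [i] is inserted between them. /tappaiddig/ → tapipaididig.
Rule 4 (final devoicing): /g/ is a voiced stop in word-final position, so it devoices to [k]. /tapipaididig/ → tapipaididik.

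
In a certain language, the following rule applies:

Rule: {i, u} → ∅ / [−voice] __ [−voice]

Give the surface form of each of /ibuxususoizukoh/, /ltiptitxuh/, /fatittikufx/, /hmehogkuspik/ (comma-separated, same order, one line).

ibuxssoizukoh, ltpttxh, fatttkfx, hmehogkspk

/ibuxususoizukoh/: /u/ is a high vowel flanked by voiceless consonants /x/ and /s/, so it deletes. /u/ is a high vowel flanked by voiceless consonants /s/ and /s/, so it deletes. → [ibuxssoizukoh].
/ltiptitxuh/: /i/ is a high vowel flanked by voiceless consonants /t/ and /p/, so it deletes. /i/ is a high vowel flanked by voiceless consonants /t/ and /t/, so it deletes. /u/ is a high vowel flanked by voiceless consonants /x/ and /h/, so it deletes. → [ltpttxh].
/fatittikufx/: /i/ is a high vowel flanked by voiceless consonants /t/ and /t/, so it deletes. /i/ is a high vowel flanked by voiceless consonants /t/ and /k/, so it deletes. /u/ is a high vowel flanked by voiceless consonants /k/ and /f/, so it deletes. → [fatttkfx].
/hmehogkuspik/: /u/ is a high vowel flanked by voiceless consonants /k/ and /s/, so it deletes. /i/ is a high vowel flanked by voiceless consonants /p/ and /k/, so it deletes. → [hmehogkspk].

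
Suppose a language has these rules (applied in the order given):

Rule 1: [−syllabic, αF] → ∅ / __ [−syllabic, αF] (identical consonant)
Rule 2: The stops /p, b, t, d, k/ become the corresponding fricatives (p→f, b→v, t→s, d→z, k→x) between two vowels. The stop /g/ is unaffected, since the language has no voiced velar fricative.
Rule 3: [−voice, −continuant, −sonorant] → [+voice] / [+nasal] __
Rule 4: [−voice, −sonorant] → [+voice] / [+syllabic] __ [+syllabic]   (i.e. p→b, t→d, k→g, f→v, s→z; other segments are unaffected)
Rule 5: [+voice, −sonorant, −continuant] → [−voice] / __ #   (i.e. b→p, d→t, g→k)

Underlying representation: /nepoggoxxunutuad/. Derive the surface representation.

nevogoxunuzuat

Rule 1 (degemination): /gg/ is a geminate; the first /g/ deletes. /xx/ is a geminate; the first /x/ deletes. /nepoggoxxunutuad/ → nepogoxunutuad.
Rule 2 (intervocalic spirantization): /p/ is a stop between vowels /e/ and /o/, so it spirantizes to the fricative [f]. /t/ is a stop between vowels /u/ and /u/, so it spirantizes to the fricative [s]. /nepogoxunutuad/ → nefogoxunusuad.
Rule 3 (post-nasal voicing): no segment meets the environment; /nefogoxunusuad/ is unchanged.
Rule 4 (intervocalic voicing): /f/ is a voiceless obstruent between vowels /e/ and /o/, so it voices to [v]. /s/ is a voiceless obstruent between vowels /u/ and /u/, so it voices to [z]. /nefogoxunusuad/ → nevogoxunuzuad.
Rule 5 (final devoicing): /d/ is a voiced stop in word-final position, so it devoices to [t]. /nevogoxunuzuad/ → nevogoxunuzuat.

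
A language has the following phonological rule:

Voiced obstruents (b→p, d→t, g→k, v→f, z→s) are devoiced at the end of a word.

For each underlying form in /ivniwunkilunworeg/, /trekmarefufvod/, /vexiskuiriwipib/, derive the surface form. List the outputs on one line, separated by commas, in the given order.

/ivniwunkilunworeg/: /g/ is a voiced obstruent in word-final position, so it devoices to [k]. → [ivniwunkilunworek].
/trekmarefufvod/: /d/ is a voiced obstruent in word-final position, so it devoices to [t]. → [trekmarefufvot].
/vexiskuiriwipib/: /b/ is a voiced obstruent in word-final position, so it devoices to [p]. → [vexiskuiriwipip].

ivniwunkilunworek, trekmarefufvot, vexiskuiriwipip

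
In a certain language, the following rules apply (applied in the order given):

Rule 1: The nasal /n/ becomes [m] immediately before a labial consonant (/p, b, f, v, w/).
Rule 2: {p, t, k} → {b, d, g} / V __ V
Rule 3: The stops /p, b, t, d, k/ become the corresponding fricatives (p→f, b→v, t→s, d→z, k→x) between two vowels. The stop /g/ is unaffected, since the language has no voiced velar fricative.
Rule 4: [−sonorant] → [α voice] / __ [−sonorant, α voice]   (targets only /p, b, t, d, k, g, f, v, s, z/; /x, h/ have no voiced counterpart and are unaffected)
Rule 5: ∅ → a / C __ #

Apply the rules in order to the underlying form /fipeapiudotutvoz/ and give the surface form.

Rule 1 (nasal place assimilation): no segment meets the environment; /fipeapiudotutvoz/ is unchanged.
Rule 2 (intervocalic voicing): /p/ is a voiceless stop between vowels /i/ and /e/, so it voices to [b]. /p/ is a voiceless stop between vowels /a/ and /i/, so it voices to [b]. /t/ is a voiceless stop between vowels /o/ and /u/, so it voices to [d]. /fipeapiudotutvoz/ → fibeabiudodutvoz.
Rule 3 (intervocalic spirantization): /b/ is a stop between vowels /i/ and /e/, so it spirantizes to the fricative [v]. /b/ is a stop between vowels /a/ and /i/, so it spirantizes to the fricative [v]. /d/ is a stop between vowels /u/ and /o/, so it spirantizes to the fricative [z]. /d/ is a stop between vowels /o/ and /u/, so it spirantizes to the fricative [z]. /fibeabiudodutvoz/ → fiveaviuzozutvoz.
Rule 4 (regressive voicing assimilation): /t/ precedes the voiced obstruent /v/, so it voices to [d] by assimilation. /fiveaviuzozutvoz/ → fiveaviuzozudvoz.
Rule 5 (final a-epenthesis): the form ends in the consonant /z/, so [a] is inserted word-finally. /fiveaviuzozudvoz/ → fiveaviuzozudvoza.

fiveaviuzozudvoza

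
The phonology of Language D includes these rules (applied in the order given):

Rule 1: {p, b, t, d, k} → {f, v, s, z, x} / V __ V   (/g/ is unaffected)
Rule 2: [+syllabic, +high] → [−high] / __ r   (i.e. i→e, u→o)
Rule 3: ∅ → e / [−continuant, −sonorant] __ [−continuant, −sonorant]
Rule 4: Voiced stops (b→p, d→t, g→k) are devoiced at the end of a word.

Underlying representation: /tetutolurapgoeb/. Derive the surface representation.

Rule 1 (intervocalic spirantization): /t/ is a stop between vowels /e/ and /u/, so it spirantizes to the fricative [s]. /t/ is a stop between vowels /u/ and /o/, so it spirantizes to the fricative [s]. /tetutolurapgoeb/ → tesusolurapgoeb.
Rule 2 (pre-rhotic lowering): /u/ is a high vowel immediately before /r/, so it lowers to [o]. /tesusolurapgoeb/ → tesusolorapgoeb.
Rule 3 (stop-cluster e-epenthesis): /p/ and /g/ form a stop–stop cluster, so [e] is inserted between them. /tesusolorapgoeb/ → tesusolorapegoeb.
Rule 4 (final devoicing): /b/ is a voiced stop in word-final position, so it devoices to [p]. /tesusolorapegoeb/ → tesusolorapegoep.

tesusolorapegoep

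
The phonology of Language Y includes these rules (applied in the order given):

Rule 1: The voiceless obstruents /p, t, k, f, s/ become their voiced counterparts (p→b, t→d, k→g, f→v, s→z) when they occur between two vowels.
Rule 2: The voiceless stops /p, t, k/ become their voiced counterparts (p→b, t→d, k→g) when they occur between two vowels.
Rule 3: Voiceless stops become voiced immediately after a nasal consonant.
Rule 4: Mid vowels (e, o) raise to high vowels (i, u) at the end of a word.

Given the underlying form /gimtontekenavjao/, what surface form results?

Rule 1 (intervocalic voicing): /k/ is a voiceless obstruent between vowels /e/ and /e/, so it voices to [g]. /gimtontekenavjao/ → gimtontegenavjao.
Rule 2 (intervocalic voicing): no segment meets the environment; /gimtontegenavjao/ is unchanged.
Rule 3 (post-nasal voicing): /t/ is a voiceless stop immediately after the nasal /m/, so it voices to [d]. /t/ is a voiceless stop immediately after the nasal /n/, so it voices to [d]. /gimtontegenavjao/ → gimdondegenavjao.
Rule 4 (final vowel raising): /o/ is a mid vowel in word-final position, so it raises to [u]. /gimdondegenavjao/ → gimdondegenavjau.

gimdondegenavjau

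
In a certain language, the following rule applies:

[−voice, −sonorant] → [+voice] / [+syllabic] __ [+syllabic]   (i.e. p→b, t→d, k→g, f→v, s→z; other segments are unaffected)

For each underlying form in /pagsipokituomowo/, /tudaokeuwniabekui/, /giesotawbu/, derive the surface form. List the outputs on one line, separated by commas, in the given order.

pagsibogiduomowo, tudaogeuwniabegui, giezodawbu

/pagsipokituomowo/: /p/ is a voiceless obstruent between vowels /i/ and /o/, so it voices to [b]. /k/ is a voiceless obstruent between vowels /o/ and /i/, so it voices to [g]. /t/ is a voiceless obstruent between vowels /i/ and /u/, so it voices to [d]. → [pagsibogiduomowo].
/tudaokeuwniabekui/: /k/ is a voiceless obstruent between vowels /o/ and /e/, so it voices to [g]. /k/ is a voiceless obstruent between vowels /e/ and /u/, so it voices to [g]. → [tudaogeuwniabegui].
/giesotawbu/: /s/ is a voiceless obstruent between vowels /e/ and /o/, so it voices to [z]. /t/ is a voiceless obstruent between vowels /o/ and /a/, so it voices to [d]. → [giezodawbu].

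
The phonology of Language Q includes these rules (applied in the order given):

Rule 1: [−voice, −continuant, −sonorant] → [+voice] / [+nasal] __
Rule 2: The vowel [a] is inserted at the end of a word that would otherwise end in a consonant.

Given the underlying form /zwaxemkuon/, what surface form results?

Rule 1 (post-nasal voicing): /k/ is a voiceless stop immediately after the nasal /m/, so it voices to [g]. /zwaxemkuon/ → zwaxemguon.
Rule 2 (final a-epenthesis): the form ends in the consonant /n/, so [a] is inserted word-finally. /zwaxemguon/ → zwaxemguona.

zwaxemguona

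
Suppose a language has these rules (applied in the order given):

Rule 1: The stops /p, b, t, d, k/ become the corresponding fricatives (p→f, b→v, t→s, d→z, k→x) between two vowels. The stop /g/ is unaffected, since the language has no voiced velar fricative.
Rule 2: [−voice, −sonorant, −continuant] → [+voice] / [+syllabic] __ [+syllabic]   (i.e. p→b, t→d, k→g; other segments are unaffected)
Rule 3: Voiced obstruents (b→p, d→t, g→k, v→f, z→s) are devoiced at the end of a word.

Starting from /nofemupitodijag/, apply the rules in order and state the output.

Rule 1 (intervocalic spirantization): /p/ is a stop between vowels /u/ and /i/, so it spirantizes to the fricative [f]. /t/ is a stop between vowels /i/ and /o/, so it spirantizes to the fricative [s]. /d/ is a stop between vowels /o/ and /i/, so it spirantizes to the fricative [z]. /nofemupitodijag/ → nofemufisozijag.
Rule 2 (intervocalic voicing): no segment meets the environment; /nofemufisozijag/ is unchanged.
Rule 3 (final devoicing): /g/ is a voiced obstruent in word-final position, so it devoices to [k]. /nofemufisozijag/ → nofemufisozijak.

nofemufisozijak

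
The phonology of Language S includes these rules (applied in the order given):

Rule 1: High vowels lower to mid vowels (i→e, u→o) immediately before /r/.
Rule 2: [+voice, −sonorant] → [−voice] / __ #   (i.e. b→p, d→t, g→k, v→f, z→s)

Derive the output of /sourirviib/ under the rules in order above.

Rule 1 (pre-rhotic lowering): /u/ is a high vowel immediately before /r/, so it lowers to [o]. /i/ is a high vowel immediately before /r/, so it lowers to [e]. /sourirviib/ → soorerviib.
Rule 2 (final devoicing): /b/ is a voiced obstruent in word-final position, so it devoices to [p]. /soorerviib/ → soorerviip.

soorerviip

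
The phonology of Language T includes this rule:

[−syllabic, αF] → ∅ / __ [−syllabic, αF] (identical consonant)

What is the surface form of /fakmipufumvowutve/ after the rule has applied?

No segment of /fakmipufumvowutve/ meets the structural description of the rule, so the form surfaces unchanged.

fakmipufumvowutve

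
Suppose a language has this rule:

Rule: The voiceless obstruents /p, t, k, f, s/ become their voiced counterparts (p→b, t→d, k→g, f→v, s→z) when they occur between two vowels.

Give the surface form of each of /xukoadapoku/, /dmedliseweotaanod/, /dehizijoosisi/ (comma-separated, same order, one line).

xugoadabogu, dmedlizeweodaanod, dehizijoozizi

/xukoadapoku/: /k/ is a voiceless obstruent between vowels /u/ and /o/, so it voices to [g]. /p/ is a voiceless obstruent between vowels /a/ and /o/, so it voices to [b]. /k/ is a voiceless obstruent between vowels /o/ and /u/, so it voices to [g]. → [xugoadabogu].
/dmedliseweotaanod/: /s/ is a voiceless obstruent between vowels /i/ and /e/, so it voices to [z]. /t/ is a voiceless obstruent between vowels /o/ and /a/, so it voices to [d]. → [dmedlizeweodaanod].
/dehizijoosisi/: /s/ is a voiceless obstruent between vowels /o/ and /i/, so it voices to [z]. /s/ is a voiceless obstruent between vowels /i/ and /i/, so it voices to [z]. → [dehizijoozizi].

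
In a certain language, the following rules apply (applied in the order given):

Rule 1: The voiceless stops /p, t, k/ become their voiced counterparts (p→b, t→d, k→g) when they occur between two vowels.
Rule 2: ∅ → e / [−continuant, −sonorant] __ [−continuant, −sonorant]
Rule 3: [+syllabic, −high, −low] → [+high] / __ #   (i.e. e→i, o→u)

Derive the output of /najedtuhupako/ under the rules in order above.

Rule 1 (intervocalic voicing): /p/ is a voiceless stop between vowels /u/ and /a/, so it voices to [b]. /k/ is a voiceless stop between vowels /a/ and /o/, so it voices to [g]. /najedtuhupako/ → najedtuhubago.
Rule 2 (stop-cluster e-epenthesis): /d/ and /t/ form a stop–stop cluster, so [e] is inserted between them. /najedtuhubago/ → najedetuhubago.
Rule 3 (final vowel raising): /o/ is a mid vowel in word-final position, so it raises to [u]. /najedetuhubago/ → najedetuhubagu.

najedetuhubagu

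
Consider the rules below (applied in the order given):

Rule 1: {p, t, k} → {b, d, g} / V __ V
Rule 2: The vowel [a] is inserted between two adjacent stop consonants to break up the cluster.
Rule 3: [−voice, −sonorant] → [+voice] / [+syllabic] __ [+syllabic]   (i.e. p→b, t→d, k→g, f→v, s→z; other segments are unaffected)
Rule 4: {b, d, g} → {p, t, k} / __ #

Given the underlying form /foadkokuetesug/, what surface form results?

Rule 1 (intervocalic voicing): /k/ is a voiceless stop between vowels /o/ and /u/, so it voices to [g]. /t/ is a voiceless stop between vowels /e/ and /e/, so it voices to [d]. /foadkokuetesug/ → foadkoguedesug.
Rule 2 (stop-cluster a-epenthesis): /d/ and /k/ form a stop–stop cluster, so [a] is inserted between them. /foadkoguedesug/ → foadakoguedesug.
Rule 3 (intervocalic voicing): /k/ is a voiceless obstruent between vowels /a/ and /o/, so it voices to [g]. /s/ is a voiceless obstruent between vowels /e/ and /u/, so it voices to [z]. /foadakoguedesug/ → foadagoguedezug.
Rule 4 (final devoicing): /g/ is a voiced stop in word-final position, so it devoices to [k]. /foadagoguedezug/ → foadagoguedezuk.

foadagoguedezuk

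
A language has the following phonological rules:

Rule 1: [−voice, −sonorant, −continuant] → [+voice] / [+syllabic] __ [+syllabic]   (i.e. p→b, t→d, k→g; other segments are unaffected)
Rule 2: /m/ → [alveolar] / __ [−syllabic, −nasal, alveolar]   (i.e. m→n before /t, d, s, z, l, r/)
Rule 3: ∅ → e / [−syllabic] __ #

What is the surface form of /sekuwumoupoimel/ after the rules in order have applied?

Rule 1 (intervocalic voicing): /k/ is a voiceless stop between vowels /e/ and /u/, so it voices to [g]. /p/ is a voiceless stop between vowels /u/ and /o/, so it voices to [b]. /sekuwumoupoimel/ → seguwumouboimel.
Rule 2 (nasal place assimilation): no segment meets the environment; /seguwumouboimel/ is unchanged.
Rule 3 (final e-epenthesis): the form ends in the consonant /l/, so [e] is inserted word-finally. /seguwumouboimel/ → seguwumouboimele.

seguwumouboimele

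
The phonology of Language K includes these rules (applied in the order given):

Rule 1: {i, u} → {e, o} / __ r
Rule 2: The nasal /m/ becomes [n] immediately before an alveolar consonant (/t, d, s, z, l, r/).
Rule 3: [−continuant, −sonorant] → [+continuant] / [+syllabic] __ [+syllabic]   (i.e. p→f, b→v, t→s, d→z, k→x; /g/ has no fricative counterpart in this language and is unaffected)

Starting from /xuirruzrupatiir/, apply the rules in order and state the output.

xuerruzrufasier

Rule 1 (pre-rhotic lowering): /i/ is a high vowel immediately before /r/, so it lowers to [e]. /i/ is a high vowel immediately before /r/, so it lowers to [e]. /xuirruzrupatiir/ → xuerruzrupatier.
Rule 2 (nasal place assimilation): no segment meets the environment; /xuerruzrupatier/ is unchanged.
Rule 3 (intervocalic spirantization): /p/ is a stop between vowels /u/ and /a/, so it spirantizes to the fricative [f]. /t/ is a stop between vowels /a/ and /i/, so it spirantizes to the fricative [s]. /xuerruzrupatier/ → xuerruzrufasier.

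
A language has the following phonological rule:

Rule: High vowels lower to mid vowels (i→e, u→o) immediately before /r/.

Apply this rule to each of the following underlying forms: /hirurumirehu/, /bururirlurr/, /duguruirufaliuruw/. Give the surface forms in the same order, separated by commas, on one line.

herorumerehu, bororerlorr, dugoruerufalioruw

/hirurumirehu/: /i/ is a high vowel immediately before /r/, so it lowers to [e]. /u/ is a high vowel immediately before /r/, so it lowers to [o]. /i/ is a high vowel immediately before /r/, so it lowers to [e]. → [herorumerehu].
/bururirlurr/: /u/ is a high vowel immediately before /r/, so it lowers to [o]. /u/ is a high vowel immediately before /r/, so it lowers to [o]. /i/ is a high vowel immediately before /r/, so it lowers to [e]. /u/ is a high vowel immediately before /r/, so it lowers to [o]. → [bororerlorr].
/duguruirufaliuruw/: /u/ is a high vowel immediately before /r/, so it lowers to [o]. /i/ is a high vowel immediately before /r/, so it lowers to [e]. /u/ is a high vowel immediately before /r/, so it lowers to [o]. → [dugoruerufalioruw].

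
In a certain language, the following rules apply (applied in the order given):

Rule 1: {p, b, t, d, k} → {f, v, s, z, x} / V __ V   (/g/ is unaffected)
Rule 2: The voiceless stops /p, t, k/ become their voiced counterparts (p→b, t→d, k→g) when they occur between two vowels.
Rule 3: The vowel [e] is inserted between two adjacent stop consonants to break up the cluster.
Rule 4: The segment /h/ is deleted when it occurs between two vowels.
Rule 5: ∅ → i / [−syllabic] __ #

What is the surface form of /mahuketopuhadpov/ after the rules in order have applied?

mauxesofuadepovi

Rule 1 (intervocalic spirantization): /k/ is a stop between vowels /u/ and /e/, so it spirantizes to the fricative [x]. /t/ is a stop between vowels /e/ and /o/, so it spirantizes to the fricative [s]. /p/ is a stop between vowels /o/ and /u/, so it spirantizes to the fricative [f]. /mahuketopuhadpov/ → mahuxesofuhadpov.
Rule 2 (intervocalic voicing): no segment meets the environment; /mahuxesofuhadpov/ is unchanged.
Rule 3 (stop-cluster e-epenthesis): /d/ and /p/ form a stop–stop cluster, so [e] is inserted between them. /mahuxesofuhadpov/ → mahuxesofuhadepov.
Rule 4 (intervocalic h-deletion): /h/ occurs between vowels /a/ and /u/, so it deletes. /h/ occurs between vowels /u/ and /a/, so it deletes. /mahuxesofuhadepov/ → mauxesofuadepov.
Rule 5 (final i-epenthesis): the form ends in the consonant /v/, so [i] is inserted word-finally. /mauxesofuadepov/ → mauxesofuadepovi.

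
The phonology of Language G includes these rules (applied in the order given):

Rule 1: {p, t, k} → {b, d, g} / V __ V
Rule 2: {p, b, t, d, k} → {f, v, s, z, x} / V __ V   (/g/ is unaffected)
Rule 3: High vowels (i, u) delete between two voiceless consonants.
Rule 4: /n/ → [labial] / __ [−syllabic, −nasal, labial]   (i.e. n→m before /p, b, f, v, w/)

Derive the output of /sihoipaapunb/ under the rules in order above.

shoivaavumb

Rule 1 (intervocalic voicing): /p/ is a voiceless stop between vowels /i/ and /a/, so it voices to [b]. /p/ is a voiceless stop between vowels /a/ and /u/, so it voices to [b]. /sihoipaapunb/ → sihoibaabunb.
Rule 2 (intervocalic spirantization): /b/ is a stop between vowels /i/ and /a/, so it spirantizes to the fricative [v]. /b/ is a stop between vowels /a/ and /u/, so it spirantizes to the fricative [v]. /sihoibaabunb/ → sihoivaavunb.
Rule 3 (high vowel syncope): /i/ is a high vowel flanked by voiceless consonants /s/ and /h/, so it deletes. /sihoivaavunb/ → shoivaavunb.
Rule 4 (nasal place assimilation): /n/ precedes the labial consonant /b/, so it assimilates in place to [m]. /shoivaavunb/ → shoivaavumb.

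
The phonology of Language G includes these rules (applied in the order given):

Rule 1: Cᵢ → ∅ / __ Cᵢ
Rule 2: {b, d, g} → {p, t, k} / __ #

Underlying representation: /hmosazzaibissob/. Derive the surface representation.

hmosazaibisop

Rule 1 (degemination): /zz/ is a geminate; the first /z/ deletes. /ss/ is a geminate; the first /s/ deletes. /hmosazzaibissob/ → hmosazaibisob.
Rule 2 (final devoicing): /b/ is a voiced stop in word-final position, so it devoices to [p]. /hmosazaibisob/ → hmosazaibisop.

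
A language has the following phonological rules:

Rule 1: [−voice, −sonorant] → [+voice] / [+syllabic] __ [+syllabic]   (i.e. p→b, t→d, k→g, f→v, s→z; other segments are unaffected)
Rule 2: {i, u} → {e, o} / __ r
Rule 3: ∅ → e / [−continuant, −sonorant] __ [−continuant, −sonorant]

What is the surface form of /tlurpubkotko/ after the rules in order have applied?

Rule 1 (intervocalic voicing): no segment meets the environment; /tlurpubkotko/ is unchanged.
Rule 2 (pre-rhotic lowering): /u/ is a high vowel immediately before /r/, so it lowers to [o]. /tlurpubkotko/ → tlorpubkotko.
Rule 3 (stop-cluster e-epenthesis): /b/ and /k/ form a stop–stop cluster, so [e] is inserted between them. /t/ and /k/ form a stop–stop cluster, so [e] is inserted between them. /tlorpubkotko/ → tlorpubekoteko.

tlorpubekoteko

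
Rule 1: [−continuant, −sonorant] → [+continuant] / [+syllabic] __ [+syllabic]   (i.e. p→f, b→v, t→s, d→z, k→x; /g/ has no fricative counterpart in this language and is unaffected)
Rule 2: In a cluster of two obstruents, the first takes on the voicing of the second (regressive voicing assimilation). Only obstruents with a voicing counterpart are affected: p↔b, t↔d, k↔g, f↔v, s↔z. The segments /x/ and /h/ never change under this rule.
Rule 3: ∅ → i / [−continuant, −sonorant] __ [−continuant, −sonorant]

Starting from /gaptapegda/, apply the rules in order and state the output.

Rule 1 (intervocalic spirantization): /p/ is a stop between vowels /a/ and /e/, so it spirantizes to the fricative [f]. /gaptapegda/ → gaptafegda.
Rule 2 (regressive voicing assimilation): no segment meets the environment; /gaptafegda/ is unchanged.
Rule 3 (stop-cluster i-epenthesis): /p/ and /t/ form a stop–stop cluster, so [i] is inserted between them. /g/ and /d/ form a stop–stop cluster, so [i] is inserted between them. /gaptafegda/ → gapitafegida.

gapitafegida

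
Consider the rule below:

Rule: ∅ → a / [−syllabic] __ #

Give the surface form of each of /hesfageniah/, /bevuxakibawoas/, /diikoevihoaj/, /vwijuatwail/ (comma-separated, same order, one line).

hesfageniaha, bevuxakibawoasa, diikoevihoaja, vwijuatwaila

/hesfageniah/: the form ends in the consonant /h/, so [a] is inserted word-finally. → [hesfageniaha].
/bevuxakibawoas/: the form ends in the consonant /s/, so [a] is inserted word-finally. → [bevuxakibawoasa].
/diikoevihoaj/: the form ends in the consonant /j/, so [a] is inserted word-finally. → [diikoevihoaja].
/vwijuatwail/: the form ends in the consonant /l/, so [a] is inserted word-finally. → [vwijuatwaila].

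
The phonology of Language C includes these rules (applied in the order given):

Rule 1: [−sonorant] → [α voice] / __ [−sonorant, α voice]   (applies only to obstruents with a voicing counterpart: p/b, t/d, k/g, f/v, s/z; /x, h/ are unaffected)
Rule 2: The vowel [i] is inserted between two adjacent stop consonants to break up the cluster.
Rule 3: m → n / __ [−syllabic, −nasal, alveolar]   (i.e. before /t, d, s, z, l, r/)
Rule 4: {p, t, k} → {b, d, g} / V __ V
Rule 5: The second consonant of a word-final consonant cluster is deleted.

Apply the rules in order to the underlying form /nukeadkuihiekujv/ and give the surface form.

Rule 1 (regressive voicing assimilation): /d/ precedes the voiceless obstruent /k/, so it devoices to [t] by assimilation. /nukeadkuihiekujv/ → nukeatkuihiekujv.
Rule 2 (stop-cluster i-epenthesis): /t/ and /k/ form a stop–stop cluster, so [i] is inserted between them. /nukeatkuihiekujv/ → nukeatikuihiekujv.
Rule 3 (nasal place assimilation): no segment meets the environment; /nukeatikuihiekujv/ is unchanged.
Rule 4 (intervocalic voicing): /k/ is a voiceless stop between vowels /u/ and /e/, so it voices to [g]. /t/ is a voiceless stop between vowels /a/ and /i/, so it voices to [d]. /k/ is a voiceless stop between vowels /i/ and /u/, so it voices to [g]. /k/ is a voiceless stop between vowels /e/ and /u/, so it voices to [g]. /nukeatikuihiekujv/ → nugeadiguihiegujv.
Rule 5 (final cluster simplification): /v/ is the second consonant of a word-final cluster /jv/, so it deletes. /nugeadiguihiegujv/ → nugeadiguihieguj.

nugeadiguihieguj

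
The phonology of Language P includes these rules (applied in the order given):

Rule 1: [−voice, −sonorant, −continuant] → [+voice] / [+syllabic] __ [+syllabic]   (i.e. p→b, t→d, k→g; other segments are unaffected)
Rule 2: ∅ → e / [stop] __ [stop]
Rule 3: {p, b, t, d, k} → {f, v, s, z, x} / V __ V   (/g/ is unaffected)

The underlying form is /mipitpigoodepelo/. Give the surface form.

Rule 1 (intervocalic voicing): /p/ is a voiceless stop between vowels /i/ and /i/, so it voices to [b]. /p/ is a voiceless stop between vowels /e/ and /e/, so it voices to [b]. /mipitpigoodepelo/ → mibitpigoodebelo.
Rule 2 (stop-cluster e-epenthesis): /t/ and /p/ form a stop–stop cluster, so [e] is inserted between them. /mibitpigoodebelo/ → mibitepigoodebelo.
Rule 3 (intervocalic spirantization): /b/ is a stop between vowels /i/ and /i/, so it spirantizes to the fricative [v]. /t/ is a stop between vowels /i/ and /e/, so it spirantizes to the fricative [s]. /p/ is a stop between vowels /e/ and /i/, so it spirantizes to the fricative [f]. /d/ is a stop between vowels /o/ and /e/, so it spirantizes to the fricative [z]. /b/ is a stop between vowels /e/ and /e/, so it spirantizes to the fricative [v]. /mibitepigoodebelo/ → mivisefigoozevelo.

mivisefigoozevelo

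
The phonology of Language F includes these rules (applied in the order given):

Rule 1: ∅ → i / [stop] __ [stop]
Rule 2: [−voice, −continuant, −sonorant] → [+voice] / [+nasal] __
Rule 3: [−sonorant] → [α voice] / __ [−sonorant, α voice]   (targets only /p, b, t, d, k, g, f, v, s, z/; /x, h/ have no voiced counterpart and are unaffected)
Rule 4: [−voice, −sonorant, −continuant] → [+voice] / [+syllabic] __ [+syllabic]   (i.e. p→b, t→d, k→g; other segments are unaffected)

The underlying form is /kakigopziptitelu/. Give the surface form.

kagigobzibididelu

Rule 1 (stop-cluster i-epenthesis): /p/ and /t/ form a stop–stop cluster, so [i] is inserted between them. /kakigopziptitelu/ → kakigopzipititelu.
Rule 2 (post-nasal voicing): no segment meets the environment; /kakigopzipititelu/ is unchanged.
Rule 3 (regressive voicing assimilation): /p/ precedes the voiced obstruent /z/, so it voices to [b] by assimilation. /kakigopzipititelu/ → kakigobzipititelu.
Rule 4 (intervocalic voicing): /k/ is a voiceless stop between vowels /a/ and /i/, so it voices to [g]. /p/ is a voiceless stop between vowels /i/ and /i/, so it voices to [b]. /t/ is a voiceless stop between vowels /i/ and /i/, so it voices to [d]. /t/ is a voiceless stop between vowels /i/ and /e/, so it voices to [d]. /kakigobzipititelu/ → kagigobzibididelu.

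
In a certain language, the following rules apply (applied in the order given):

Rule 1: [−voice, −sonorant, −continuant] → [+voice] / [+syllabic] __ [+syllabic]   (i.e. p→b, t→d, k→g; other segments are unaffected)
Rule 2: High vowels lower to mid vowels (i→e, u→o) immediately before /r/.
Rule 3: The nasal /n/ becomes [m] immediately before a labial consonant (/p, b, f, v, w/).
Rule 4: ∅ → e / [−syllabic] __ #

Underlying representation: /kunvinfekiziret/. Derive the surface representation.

Rule 1 (intervocalic voicing): /k/ is a voiceless stop between vowels /e/ and /i/, so it voices to [g]. /kunvinfekiziret/ → kunvinfegiziret.
Rule 2 (pre-rhotic lowering): /i/ is a high vowel immediately before /r/, so it lowers to [e]. /kunvinfegiziret/ → kunvinfegizeret.
Rule 3 (nasal place assimilation): /n/ precedes the labial consonant /v/, so it assimilates in place to [m]. /n/ precedes the labial consonant /f/, so it assimilates in place to [m]. /kunvinfegizeret/ → kumvimfegizeret.
Rule 4 (final e-epenthesis): the form ends in the consonant /t/, so [e] is inserted word-finally. /kumvimfegizeret/ → kumvimfegizerete.

kumvimfegizerete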